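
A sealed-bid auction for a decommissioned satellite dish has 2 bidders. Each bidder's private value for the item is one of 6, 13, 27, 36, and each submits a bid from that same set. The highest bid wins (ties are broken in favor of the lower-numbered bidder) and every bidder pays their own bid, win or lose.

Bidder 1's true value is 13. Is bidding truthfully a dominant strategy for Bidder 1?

Consider the case where Bidder 2 bids 6.
Truthful bid 13: wins, pays 13, utility 13 - 13 = 0.
Bid 6 instead: wins, pays 6, utility 13 - 6 = 7.
Since 7 > 0, bidding 6 is strictly better here, so truthful bidding is not dominant.

No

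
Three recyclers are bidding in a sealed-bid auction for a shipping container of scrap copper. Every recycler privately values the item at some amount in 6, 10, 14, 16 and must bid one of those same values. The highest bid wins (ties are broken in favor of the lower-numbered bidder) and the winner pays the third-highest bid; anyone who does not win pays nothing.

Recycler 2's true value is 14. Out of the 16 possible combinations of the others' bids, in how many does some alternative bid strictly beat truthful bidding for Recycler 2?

Others bid (6, 16): truth gives 0; bid 16 gives 8 > 0. Violating.
Others bid (10, 16): truth gives 0; bid 16 gives 4 > 0. Violating.
Others bid (14, 6): truth gives 0; bid 16 gives 8 > 0. Violating.
Others bid (14, 10): truth gives 0; bid 16 gives 4 > 0. Violating.
Others bid (6, 6): truth gives 8; no alternative beats it.
Others bid (6, 10): truth gives 8; no alternative beats it.
(Checking all 16 profiles: 4 have a profitable deviation, 12 do not.)

4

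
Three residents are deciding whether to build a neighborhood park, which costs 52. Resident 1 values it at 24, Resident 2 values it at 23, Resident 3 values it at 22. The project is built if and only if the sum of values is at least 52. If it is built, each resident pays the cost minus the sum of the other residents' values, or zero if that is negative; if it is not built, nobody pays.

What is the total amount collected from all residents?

18

Total value 69 ≥ cost 52, so it is built.
Resident 1: others sum to 45; max(0, 52 - 45) = 7.
Resident 2: others sum to 46; max(0, 52 - 46) = 6.
Resident 3: others sum to 47; max(0, 52 - 47) = 5.
Total collected = 7 + 6 + 5 = 18.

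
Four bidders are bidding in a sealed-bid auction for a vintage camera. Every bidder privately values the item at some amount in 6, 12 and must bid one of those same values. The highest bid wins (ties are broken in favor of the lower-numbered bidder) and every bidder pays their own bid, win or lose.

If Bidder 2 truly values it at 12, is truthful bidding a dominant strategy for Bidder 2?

No

Consider the case where Bidder 1 bids 12, Bidder 3 bids 6 and Bidder 4 bids 6.
Truthful bid 12: loses but pays 12, utility -12.
Bid 6 instead: loses but pays 6, utility -6.
Since -6 > -12, bidding 6 is strictly better here, so truthful bidding is not dominant.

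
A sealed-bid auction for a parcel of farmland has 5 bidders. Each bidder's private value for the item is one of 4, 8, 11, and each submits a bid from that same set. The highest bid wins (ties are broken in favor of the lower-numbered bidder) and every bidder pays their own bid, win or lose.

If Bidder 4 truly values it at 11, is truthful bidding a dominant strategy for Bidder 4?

Consider the case where Bidder 1 bids 4, Bidder 2 bids 4, Bidder 3 bids 4 and Bidder 5 bids 4.
Truthful bid 11: wins, pays 11, utility 11 - 11 = 0.
Bid 8 instead: wins, pays 8, utility 11 - 8 = 3.
Since 3 > 0, bidding 8 is strictly better here, so truthful bidding is not dominant.

No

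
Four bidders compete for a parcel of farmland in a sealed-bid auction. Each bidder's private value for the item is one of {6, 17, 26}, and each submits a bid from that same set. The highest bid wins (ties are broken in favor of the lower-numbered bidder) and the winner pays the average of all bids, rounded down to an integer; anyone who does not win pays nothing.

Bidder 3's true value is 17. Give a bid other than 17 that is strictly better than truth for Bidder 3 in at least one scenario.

26

Suppose Bidder 1 bids 6, Bidder 2 bids 6 and Bidder 4 bids 26.
Bid 17: loses, pays 0, utility 0.
Bid 26: wins, pays 16, utility 17 - 16 = 1.
So bidding 26 beats truth here (1 > 0).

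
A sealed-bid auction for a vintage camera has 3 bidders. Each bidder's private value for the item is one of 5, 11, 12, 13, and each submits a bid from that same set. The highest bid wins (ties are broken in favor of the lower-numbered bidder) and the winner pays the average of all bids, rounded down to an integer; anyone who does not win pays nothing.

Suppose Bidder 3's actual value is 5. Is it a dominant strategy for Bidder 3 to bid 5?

Check each profile of the others' bids and compare truth against every alternative bid.
Others bid (5, 5): truth gives 0, best alternative gives -2.
Others bid (5, 11): truth gives 0, best alternative gives 0.
Others bid (5, 12): truth gives 0, best alternative gives 0.
Others bid (5, 13): truth gives 0, best alternative gives 0.
Others bid (11, 5): truth gives 0, best alternative gives 0.
Others bid (11, 11): truth gives 0, best alternative gives 0.
(Remaining 10 profiles checked similarly; truth is weakly best in each.)
In every case the truthful bid is at least as good as any alternative, so it is a dominant strategy.

Yes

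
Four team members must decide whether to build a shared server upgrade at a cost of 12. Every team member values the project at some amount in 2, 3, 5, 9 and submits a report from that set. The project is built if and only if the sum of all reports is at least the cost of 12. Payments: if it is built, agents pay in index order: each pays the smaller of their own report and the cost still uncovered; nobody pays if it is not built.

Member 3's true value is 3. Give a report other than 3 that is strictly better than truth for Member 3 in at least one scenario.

2

Suppose Member 1 reports 2, Member 2 reports 2 and Member 4 reports 9.
Report 3: project built, pays 3, utility 3 - 3 = 0.
Report 2: project built, pays 2, utility 3 - 2 = 1.
So reporting 2 beats truth here (1 > 0).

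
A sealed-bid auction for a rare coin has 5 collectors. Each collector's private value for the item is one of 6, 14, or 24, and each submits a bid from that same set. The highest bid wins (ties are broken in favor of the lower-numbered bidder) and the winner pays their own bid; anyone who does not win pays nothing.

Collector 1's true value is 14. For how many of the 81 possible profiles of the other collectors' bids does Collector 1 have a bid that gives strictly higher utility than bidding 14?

1

Others bid (6, 6, 6, 6): truth gives 0; bid 6 gives 8 > 0. Violating.
Others bid (6, 6, 6, 14): truth gives 0; no alternative beats it.
Others bid (6, 6, 6, 24): truth gives 0; no alternative beats it.
(Checking all 81 profiles: 1 has a profitable deviation, 80 do not.)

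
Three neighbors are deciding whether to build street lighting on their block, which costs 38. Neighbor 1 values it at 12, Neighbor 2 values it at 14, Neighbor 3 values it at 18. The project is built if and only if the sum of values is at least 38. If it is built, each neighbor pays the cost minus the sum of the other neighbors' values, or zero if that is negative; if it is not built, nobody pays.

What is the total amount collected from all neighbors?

Total value 44 ≥ cost 38, so it is built.
Neighbor 1: others sum to 32; max(0, 38 - 32) = 6.
Neighbor 2: others sum to 30; max(0, 38 - 30) = 8.
Neighbor 3: others sum to 26; max(0, 38 - 26) = 12.
Total collected = 6 + 8 + 12 = 26.

26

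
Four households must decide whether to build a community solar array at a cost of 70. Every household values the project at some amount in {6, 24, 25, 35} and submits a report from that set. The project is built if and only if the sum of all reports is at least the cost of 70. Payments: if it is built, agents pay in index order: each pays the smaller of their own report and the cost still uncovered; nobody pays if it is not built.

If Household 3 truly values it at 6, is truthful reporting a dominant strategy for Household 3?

Check each profile of the others' reports and compare truth against every alternative report.
Others report (6, 6, 35): truth gives 0, best alternative gives -18.
Others report (6, 24, 24): truth gives 0, best alternative gives -18.
Others report (6, 24, 25): truth gives 0, best alternative gives -18.
Others report (6, 24, 35): truth gives 0, best alternative gives -18.
Others report (6, 25, 24): truth gives 0, best alternative gives -18.
Others report (6, 25, 25): truth gives 0, best alternative gives -18.
(Remaining 58 profiles checked similarly; truth is weakly best in each.)
In every case the truthful report is at least as good as any alternative, so it is a dominant strategy.

Yes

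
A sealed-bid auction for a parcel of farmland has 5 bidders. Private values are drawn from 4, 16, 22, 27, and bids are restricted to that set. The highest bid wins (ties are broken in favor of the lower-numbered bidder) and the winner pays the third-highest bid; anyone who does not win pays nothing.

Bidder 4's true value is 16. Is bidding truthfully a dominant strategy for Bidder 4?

No

Consider the case where Bidder 1 bids 4, Bidder 2 bids 4, Bidder 3 bids 4 and Bidder 5 bids 22.
Truthful bid 16: loses, pays 0, utility 0.
Bid 22 instead: wins, pays 4, utility 16 - 4 = 12.
Since 12 > 0, bidding 22 is strictly better here, so truthful bidding is not dominant.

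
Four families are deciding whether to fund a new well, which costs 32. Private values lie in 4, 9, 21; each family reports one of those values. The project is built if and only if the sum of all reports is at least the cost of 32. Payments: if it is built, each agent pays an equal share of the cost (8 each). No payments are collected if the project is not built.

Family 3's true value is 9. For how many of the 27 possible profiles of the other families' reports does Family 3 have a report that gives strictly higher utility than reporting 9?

Others report (4, 4, 4): truth gives 0; report 21 gives 1 > 0. Violating.
Others report (4, 4, 9): truth gives 0; report 21 gives 1 > 0. Violating.
Others report (4, 9, 4): truth gives 0; report 21 gives 1 > 0. Violating.
Others report (4, 9, 9): truth gives 0; report 21 gives 1 > 0. Violating.
Others report (4, 4, 21): truth gives 1; no alternative beats it.
Others report (4, 9, 21): truth gives 1; no alternative beats it.
(Checking all 27 profiles: 7 have a profitable deviation, 20 do not.)

7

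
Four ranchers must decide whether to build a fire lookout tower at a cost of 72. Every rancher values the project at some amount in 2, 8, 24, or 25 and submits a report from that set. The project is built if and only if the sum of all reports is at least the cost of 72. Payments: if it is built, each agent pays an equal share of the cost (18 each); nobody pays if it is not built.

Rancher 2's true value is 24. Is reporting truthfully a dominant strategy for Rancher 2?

Yes

Check each profile of the others' reports and compare truth against every alternative report.
Others report (2, 24, 24): truth gives 6, best alternative gives 6.
Others report (2, 24, 25): truth gives 6, best alternative gives 6.
Others report (2, 25, 24): truth gives 6, best alternative gives 6.
Others report (2, 25, 25): truth gives 6, best alternative gives 6.
Others report (8, 24, 24): truth gives 6, best alternative gives 6.
Others report (8, 24, 25): truth gives 6, best alternative gives 6.
(Remaining 58 profiles checked similarly; truth is weakly best in each.)
In every case the truthful report is at least as good as any alternative, so it is a dominant strategy.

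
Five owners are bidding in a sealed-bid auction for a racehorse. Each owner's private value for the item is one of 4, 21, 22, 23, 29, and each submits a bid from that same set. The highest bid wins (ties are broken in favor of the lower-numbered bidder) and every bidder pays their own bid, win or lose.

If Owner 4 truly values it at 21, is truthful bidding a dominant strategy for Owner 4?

No

Consider the case where Owner 1 bids 4, Owner 2 bids 4, Owner 3 bids 4 and Owner 5 bids 22.
Truthful bid 21: loses but pays 21, utility -21.
Bid 4 instead: loses but pays 4, utility -4.
Since -4 > -21, bidding 4 is strictly better here, so truthful bidding is not dominant.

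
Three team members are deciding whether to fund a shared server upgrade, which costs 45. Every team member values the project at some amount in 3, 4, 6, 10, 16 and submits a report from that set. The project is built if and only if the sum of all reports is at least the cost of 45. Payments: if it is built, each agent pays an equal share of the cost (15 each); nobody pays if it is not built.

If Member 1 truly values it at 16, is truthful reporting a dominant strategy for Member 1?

Yes

Check each profile of the others' reports and compare truth against every alternative report.
Others report (16, 16): truth gives 1, best alternative gives 0.
Others report (3, 3): truth gives 0, best alternative gives 0.
Others report (3, 4): truth gives 0, best alternative gives 0.
Others report (3, 6): truth gives 0, best alternative gives 0.
Others report (3, 10): truth gives 0, best alternative gives 0.
Others report (3, 16): truth gives 0, best alternative gives 0.
(Remaining 19 profiles checked similarly; truth is weakly best in each.)
In every case the truthful report is at least as good as any alternative, so it is a dominant strategy.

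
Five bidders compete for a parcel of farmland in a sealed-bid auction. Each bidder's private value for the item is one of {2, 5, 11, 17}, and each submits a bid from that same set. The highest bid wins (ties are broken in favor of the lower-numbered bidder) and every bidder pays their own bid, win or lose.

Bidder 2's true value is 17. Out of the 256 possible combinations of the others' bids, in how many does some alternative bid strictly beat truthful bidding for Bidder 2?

Others bid (2, 2, 2, 2): truth gives 0; bid 5 gives 12 > 0. Violating.
Others bid (2, 2, 2, 5): truth gives 0; bid 5 gives 12 > 0. Violating.
Others bid (2, 2, 2, 11): truth gives 0; bid 11 gives 6 > 0. Violating.
Others bid (2, 2, 5, 2): truth gives 0; bid 5 gives 12 > 0. Violating.
Others bid (2, 2, 2, 17): truth gives 0; no alternative beats it.
Others bid (2, 2, 5, 17): truth gives 0; no alternative beats it.
(Checking all 256 profiles: 118 have a profitable deviation, 138 do not.)

118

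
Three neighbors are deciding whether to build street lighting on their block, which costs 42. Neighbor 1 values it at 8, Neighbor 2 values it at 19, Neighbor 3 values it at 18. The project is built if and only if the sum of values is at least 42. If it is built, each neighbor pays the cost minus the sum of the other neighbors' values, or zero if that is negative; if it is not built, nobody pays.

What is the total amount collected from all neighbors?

Total value 45 ≥ cost 42, so it is built.
Neighbor 1: others sum to 37; max(0, 42 - 37) = 5.
Neighbor 2: others sum to 26; max(0, 42 - 26) = 16.
Neighbor 3: others sum to 27; max(0, 42 - 27) = 15.
Total collected = 5 + 16 + 15 = 36.

36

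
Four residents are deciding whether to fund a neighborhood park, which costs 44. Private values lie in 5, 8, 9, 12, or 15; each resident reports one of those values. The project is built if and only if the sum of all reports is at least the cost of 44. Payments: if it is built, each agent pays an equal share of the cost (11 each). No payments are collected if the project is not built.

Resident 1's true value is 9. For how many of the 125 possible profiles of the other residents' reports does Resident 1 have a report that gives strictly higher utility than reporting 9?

Others report (5, 15, 15): truth gives -2; report 5 gives 0 > -2. Violating.
Others report (8, 12, 15): truth gives -2; report 5 gives 0 > -2. Violating.
Others report (8, 15, 12): truth gives -2; report 5 gives 0 > -2. Violating.
Others report (8, 15, 15): truth gives -2; report 5 gives 0 > -2. Violating.
Others report (5, 5, 5): truth gives 0; no alternative beats it.
Others report (5, 5, 8): truth gives 0; no alternative beats it.
(Checking all 125 profiles: 19 have a profitable deviation, 106 do not.)

19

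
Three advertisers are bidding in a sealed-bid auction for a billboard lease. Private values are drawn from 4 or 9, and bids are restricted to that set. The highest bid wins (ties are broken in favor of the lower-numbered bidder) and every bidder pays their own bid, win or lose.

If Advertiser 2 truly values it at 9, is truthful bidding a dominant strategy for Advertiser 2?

Consider the case where Advertiser 1 bids 9 and Advertiser 3 bids 4.
Truthful bid 9: loses but pays 9, utility -9.
Bid 4 instead: loses but pays 4, utility -4.
Since -4 > -9, bidding 4 is strictly better here, so truthful bidding is not dominant.

No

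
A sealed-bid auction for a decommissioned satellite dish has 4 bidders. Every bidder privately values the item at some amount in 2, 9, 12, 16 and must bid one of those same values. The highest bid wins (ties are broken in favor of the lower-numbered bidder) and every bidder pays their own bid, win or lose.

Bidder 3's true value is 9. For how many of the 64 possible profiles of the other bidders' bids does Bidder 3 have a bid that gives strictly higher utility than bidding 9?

62

Others bid (2, 2, 12): truth gives -9; bid 2 gives -2 > -9. Violating.
Others bid (2, 2, 16): truth gives -9; bid 2 gives -2 > -9. Violating.
Others bid (2, 9, 2): truth gives -9; bid 2 gives -2 > -9. Violating.
Others bid (2, 9, 9): truth gives -9; bid 2 gives -2 > -9. Violating.
Others bid (2, 2, 2): truth gives 0; no alternative beats it.
Others bid (2, 2, 9): truth gives 0; no alternative beats it.
(Checking all 64 profiles: 62 have a profitable deviation, 2 do not.)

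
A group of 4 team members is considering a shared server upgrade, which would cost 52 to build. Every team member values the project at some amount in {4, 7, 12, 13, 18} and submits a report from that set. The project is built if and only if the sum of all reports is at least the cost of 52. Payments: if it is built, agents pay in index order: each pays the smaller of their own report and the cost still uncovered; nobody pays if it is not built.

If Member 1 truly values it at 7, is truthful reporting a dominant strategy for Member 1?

No

Consider the case where Member 2 reports 12, Member 3 reports 18 and Member 4 reports 18.
Truthful report 7: project built, pays 7, utility 7 - 7 = 0.
Report 4 instead: project built, pays 4, utility 7 - 4 = 3.
Since 3 > 0, reporting 4 is strictly better here, so truthful reporting is not dominant.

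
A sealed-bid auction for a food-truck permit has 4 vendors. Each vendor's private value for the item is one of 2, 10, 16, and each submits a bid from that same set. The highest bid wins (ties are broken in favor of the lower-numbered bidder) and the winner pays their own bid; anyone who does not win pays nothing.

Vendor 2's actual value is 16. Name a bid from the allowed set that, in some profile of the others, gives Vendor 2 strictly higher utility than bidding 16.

Suppose Vendor 1 bids 2, Vendor 3 bids 2 and Vendor 4 bids 2.
Bid 16: wins, pays 16, utility 16 - 16 = 0.
Bid 10: wins, pays 10, utility 16 - 10 = 6.
So bidding 10 beats truth here (6 > 0).

10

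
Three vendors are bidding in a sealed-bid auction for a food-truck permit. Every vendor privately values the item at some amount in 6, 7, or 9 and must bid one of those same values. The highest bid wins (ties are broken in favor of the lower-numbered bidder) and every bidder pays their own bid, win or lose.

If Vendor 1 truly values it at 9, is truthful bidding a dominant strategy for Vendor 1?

Consider the case where Vendor 2 bids 6 and Vendor 3 bids 6.
Truthful bid 9: wins, pays 9, utility 9 - 9 = 0.
Bid 6 instead: wins, pays 6, utility 9 - 6 = 3.
Since 3 > 0, bidding 6 is strictly better here, so truthful bidding is not dominant.

No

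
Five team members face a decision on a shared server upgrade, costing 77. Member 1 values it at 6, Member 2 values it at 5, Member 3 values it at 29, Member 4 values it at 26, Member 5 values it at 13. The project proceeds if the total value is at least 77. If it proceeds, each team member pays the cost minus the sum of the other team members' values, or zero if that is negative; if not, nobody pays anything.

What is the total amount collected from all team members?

Total value 79 ≥ cost 77, so it is built.
Member 1: others sum to 73; max(0, 77 - 73) = 4.
Member 2: others sum to 74; max(0, 77 - 74) = 3.
Member 3: others sum to 50; max(0, 77 - 50) = 27.
Member 4: others sum to 53; max(0, 77 - 53) = 24.
Member 5: others sum to 66; max(0, 77 - 66) = 11.
Total collected = 4 + 3 + 27 + 24 + 11 = 69.

69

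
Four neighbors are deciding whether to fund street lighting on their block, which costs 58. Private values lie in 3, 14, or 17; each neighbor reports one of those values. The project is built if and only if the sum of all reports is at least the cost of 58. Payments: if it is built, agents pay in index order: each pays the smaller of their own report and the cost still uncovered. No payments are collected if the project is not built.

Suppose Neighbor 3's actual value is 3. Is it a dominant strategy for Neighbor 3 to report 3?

Yes

Check each profile of the others' reports and compare truth against every alternative report.
Others report (14, 14, 17): truth gives 0, best alternative gives -11.
Others report (14, 17, 14): truth gives 0, best alternative gives -11.
Others report (14, 17, 17): truth gives 0, best alternative gives -11.
Others report (17, 14, 14): truth gives 0, best alternative gives -11.
Others report (17, 14, 17): truth gives 0, best alternative gives -11.
Others report (17, 17, 14): truth gives 0, best alternative gives -11.
(Remaining 21 profiles checked similarly; truth is weakly best in each.)
In every case the truthful report is at least as good as any alternative, so it is a dominant strategy.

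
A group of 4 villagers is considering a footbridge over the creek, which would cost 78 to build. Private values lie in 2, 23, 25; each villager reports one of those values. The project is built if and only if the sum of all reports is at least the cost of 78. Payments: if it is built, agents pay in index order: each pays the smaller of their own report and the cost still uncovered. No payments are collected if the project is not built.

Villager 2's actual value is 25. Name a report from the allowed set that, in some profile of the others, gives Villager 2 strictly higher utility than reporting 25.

23

Suppose Villager 1 reports 23, Villager 3 reports 23 and Villager 4 reports 23.
Report 25: project built, pays 25, utility 25 - 25 = 0.
Report 23: project built, pays 23, utility 25 - 23 = 2.
So reporting 23 beats truth here (2 > 0).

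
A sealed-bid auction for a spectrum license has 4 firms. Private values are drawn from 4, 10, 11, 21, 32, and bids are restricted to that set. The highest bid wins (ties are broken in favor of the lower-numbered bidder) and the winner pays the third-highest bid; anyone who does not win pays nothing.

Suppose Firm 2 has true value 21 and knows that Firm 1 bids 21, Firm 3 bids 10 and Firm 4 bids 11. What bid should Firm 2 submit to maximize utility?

32

Bid 4: loses, pays 0, utility 0.
Bid 10: loses, pays 0, utility 0.
Bid 11: loses, pays 0, utility 0.
Bid 21: loses, pays 0, utility 0.
Bid 32: wins, pays 11, utility 21 - 11 = 10.
The best choice is 32 with utility 10.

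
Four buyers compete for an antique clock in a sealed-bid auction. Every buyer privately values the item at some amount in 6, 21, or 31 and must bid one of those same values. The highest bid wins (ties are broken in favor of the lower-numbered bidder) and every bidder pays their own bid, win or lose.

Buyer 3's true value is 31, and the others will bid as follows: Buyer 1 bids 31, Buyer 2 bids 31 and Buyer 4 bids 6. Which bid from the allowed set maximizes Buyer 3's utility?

6

Bid 6: loses but pays 6, utility -6.
Bid 21: loses but pays 21, utility -21.
Bid 31: loses but pays 31, utility -31.
The best choice is 6 with utility -6.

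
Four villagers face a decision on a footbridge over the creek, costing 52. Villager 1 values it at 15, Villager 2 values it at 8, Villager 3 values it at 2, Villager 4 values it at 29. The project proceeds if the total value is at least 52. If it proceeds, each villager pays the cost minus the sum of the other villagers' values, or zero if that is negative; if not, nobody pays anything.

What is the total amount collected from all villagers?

46

Total value 54 ≥ cost 52, so it is built.
Villager 1: others sum to 39; max(0, 52 - 39) = 13.
Villager 2: others sum to 46; max(0, 52 - 46) = 6.
Villager 3: others sum to 52; max(0, 52 - 52) = 0.
Villager 4: others sum to 25; max(0, 52 - 25) = 27.
Total collected = 13 + 6 + 0 + 27 = 46.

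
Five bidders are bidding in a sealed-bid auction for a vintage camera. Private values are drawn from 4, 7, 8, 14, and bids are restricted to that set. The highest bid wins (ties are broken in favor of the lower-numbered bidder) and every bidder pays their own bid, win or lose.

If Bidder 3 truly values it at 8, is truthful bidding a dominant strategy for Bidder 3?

Consider the case where Bidder 1 bids 4, Bidder 2 bids 4, Bidder 4 bids 4 and Bidder 5 bids 4.
Truthful bid 8: wins, pays 8, utility 8 - 8 = 0.
Bid 7 instead: wins, pays 7, utility 8 - 7 = 1.
Since 1 > 0, bidding 7 is strictly better here, so truthful bidding is not dominant.

No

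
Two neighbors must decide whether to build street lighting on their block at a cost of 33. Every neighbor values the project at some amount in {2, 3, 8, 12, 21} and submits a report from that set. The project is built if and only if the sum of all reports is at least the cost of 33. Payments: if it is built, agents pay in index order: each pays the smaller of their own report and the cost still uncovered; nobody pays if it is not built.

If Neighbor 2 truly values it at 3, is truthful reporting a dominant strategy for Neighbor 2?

Yes

Check each profile of the others' reports and compare truth against every alternative report.
Others report (2): truth gives 0, best alternative gives 0.
Others report (3): truth gives 0, best alternative gives 0.
Others report (8): truth gives 0, best alternative gives 0.
Others report (12): truth gives 0, best alternative gives 0.
Others report (21): truth gives 0, best alternative gives 0.
In every case the truthful report is at least as good as any alternative, so it is a dominant strategy.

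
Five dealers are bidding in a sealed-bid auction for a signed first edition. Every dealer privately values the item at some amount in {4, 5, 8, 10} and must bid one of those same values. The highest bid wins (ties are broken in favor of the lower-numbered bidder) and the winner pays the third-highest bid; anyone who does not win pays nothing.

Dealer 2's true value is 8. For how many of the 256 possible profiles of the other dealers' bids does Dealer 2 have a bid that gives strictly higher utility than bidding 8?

32

Others bid (4, 4, 4, 10): truth gives 0; bid 10 gives 4 > 0. Violating.
Others bid (4, 4, 5, 10): truth gives 0; bid 10 gives 3 > 0. Violating.
Others bid (4, 4, 10, 4): truth gives 0; bid 10 gives 4 > 0. Violating.
Others bid (4, 4, 10, 5): truth gives 0; bid 10 gives 3 > 0. Violating.
Others bid (4, 4, 4, 4): truth gives 4; no alternative beats it.
Others bid (4, 4, 4, 5): truth gives 4; no alternative beats it.
(Checking all 256 profiles: 32 have a profitable deviation, 224 do not.)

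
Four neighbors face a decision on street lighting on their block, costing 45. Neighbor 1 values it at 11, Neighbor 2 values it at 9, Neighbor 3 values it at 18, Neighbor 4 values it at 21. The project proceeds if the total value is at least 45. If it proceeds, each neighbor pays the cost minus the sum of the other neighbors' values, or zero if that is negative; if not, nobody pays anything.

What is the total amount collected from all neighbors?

11

Total value 59 ≥ cost 45, so it is built.
Neighbor 1: others sum to 48; max(0, 45 - 48) = 0.
Neighbor 2: others sum to 50; max(0, 45 - 50) = 0.
Neighbor 3: others sum to 41; max(0, 45 - 41) = 4.
Neighbor 4: others sum to 38; max(0, 45 - 38) = 7.
Total collected = 0 + 0 + 4 + 7 = 11.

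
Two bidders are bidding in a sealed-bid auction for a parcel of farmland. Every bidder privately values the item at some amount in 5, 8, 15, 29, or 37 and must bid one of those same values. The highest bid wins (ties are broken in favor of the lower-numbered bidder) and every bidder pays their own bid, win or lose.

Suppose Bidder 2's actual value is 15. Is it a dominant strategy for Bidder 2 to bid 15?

Consider the case where Bidder 1 bids 5.
Truthful bid 15: wins, pays 15, utility 15 - 15 = 0.
Bid 8 instead: wins, pays 8, utility 15 - 8 = 7.
Since 7 > 0, bidding 8 is strictly better here, so truthful bidding is not dominant.

No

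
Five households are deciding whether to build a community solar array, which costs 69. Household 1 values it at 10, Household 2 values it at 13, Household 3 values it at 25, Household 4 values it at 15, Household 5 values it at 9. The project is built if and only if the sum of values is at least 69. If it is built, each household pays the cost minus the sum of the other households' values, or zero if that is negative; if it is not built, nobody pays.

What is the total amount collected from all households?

Total value 72 ≥ cost 69, so it is built.
Household 1: others sum to 62; max(0, 69 - 62) = 7.
Household 2: others sum to 59; max(0, 69 - 59) = 10.
Household 3: others sum to 47; max(0, 69 - 47) = 22.
Household 4: others sum to 57; max(0, 69 - 57) = 12.
Household 5: others sum to 63; max(0, 69 - 63) = 6.
Total collected = 7 + 10 + 22 + 12 + 6 = 57.

57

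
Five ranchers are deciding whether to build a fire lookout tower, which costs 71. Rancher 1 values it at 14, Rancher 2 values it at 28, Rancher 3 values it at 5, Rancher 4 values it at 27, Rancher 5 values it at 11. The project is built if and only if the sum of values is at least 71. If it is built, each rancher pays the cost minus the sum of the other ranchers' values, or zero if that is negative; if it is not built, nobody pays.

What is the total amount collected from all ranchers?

Total value 85 ≥ cost 71, so it is built.
Rancher 1: others sum to 71; max(0, 71 - 71) = 0.
Rancher 2: others sum to 57; max(0, 71 - 57) = 14.
Rancher 3: others sum to 80; max(0, 71 - 80) = 0.
Rancher 4: others sum to 58; max(0, 71 - 58) = 13.
Rancher 5: others sum to 74; max(0, 71 - 74) = 0.
Total collected = 0 + 14 + 0 + 13 + 0 = 27.

27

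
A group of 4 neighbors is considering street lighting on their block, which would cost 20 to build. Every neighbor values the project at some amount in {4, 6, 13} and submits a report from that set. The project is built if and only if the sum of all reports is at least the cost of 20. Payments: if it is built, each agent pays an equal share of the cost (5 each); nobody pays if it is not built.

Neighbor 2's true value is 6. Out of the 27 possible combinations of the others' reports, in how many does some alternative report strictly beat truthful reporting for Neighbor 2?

Others report (4, 4, 4): truth gives 0; report 13 gives 1 > 0. Violating.
Others report (4, 4, 6): truth gives 1; no alternative beats it.
Others report (4, 4, 13): truth gives 1; no alternative beats it.
(Checking all 27 profiles: 1 has a profitable deviation, 26 do not.)

1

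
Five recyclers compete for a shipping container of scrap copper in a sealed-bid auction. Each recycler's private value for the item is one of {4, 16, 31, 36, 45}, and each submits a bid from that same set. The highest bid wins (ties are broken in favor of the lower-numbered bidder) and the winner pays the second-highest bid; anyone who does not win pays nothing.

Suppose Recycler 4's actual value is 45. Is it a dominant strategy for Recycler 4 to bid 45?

Check each profile of the others' bids and compare truth against every alternative bid.
Others bid (4, 4, 36, 4): truth gives 9, best alternative gives 0.
Others bid (4, 4, 36, 16): truth gives 9, best alternative gives 0.
Others bid (4, 4, 36, 31): truth gives 9, best alternative gives 0.
Others bid (4, 4, 36, 36): truth gives 9, best alternative gives 0.
Others bid (4, 16, 36, 4): truth gives 9, best alternative gives 0.
Others bid (4, 16, 36, 16): truth gives 9, best alternative gives 0.
(Remaining 619 profiles checked similarly; truth is weakly best in each.)
In every case the truthful bid is at least as good as any alternative, so it is a dominant strategy.

Yes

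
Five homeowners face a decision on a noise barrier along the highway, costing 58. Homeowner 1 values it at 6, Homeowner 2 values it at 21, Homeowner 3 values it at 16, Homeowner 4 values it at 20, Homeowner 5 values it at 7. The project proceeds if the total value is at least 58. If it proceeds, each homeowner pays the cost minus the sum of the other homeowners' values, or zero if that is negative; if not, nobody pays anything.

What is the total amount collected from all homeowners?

21

Total value 70 ≥ cost 58, so it is built.
Homeowner 1: others sum to 64; max(0, 58 - 64) = 0.
Homeowner 2: others sum to 49; max(0, 58 - 49) = 9.
Homeowner 3: others sum to 54; max(0, 58 - 54) = 4.
Homeowner 4: others sum to 50; max(0, 58 - 50) = 8.
Homeowner 5: others sum to 63; max(0, 58 - 63) = 0.
Total collected = 0 + 9 + 4 + 8 + 0 = 21.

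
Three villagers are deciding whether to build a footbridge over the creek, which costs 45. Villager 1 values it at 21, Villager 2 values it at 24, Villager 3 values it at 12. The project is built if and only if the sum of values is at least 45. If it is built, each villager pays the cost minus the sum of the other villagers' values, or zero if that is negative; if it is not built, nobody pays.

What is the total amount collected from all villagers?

21

Total value 57 ≥ cost 45, so it is built.
Villager 1: others sum to 36; max(0, 45 - 36) = 9.
Villager 2: others sum to 33; max(0, 45 - 33) = 12.
Villager 3: others sum to 45; max(0, 45 - 45) = 0.
Total collected = 9 + 12 + 0 = 21.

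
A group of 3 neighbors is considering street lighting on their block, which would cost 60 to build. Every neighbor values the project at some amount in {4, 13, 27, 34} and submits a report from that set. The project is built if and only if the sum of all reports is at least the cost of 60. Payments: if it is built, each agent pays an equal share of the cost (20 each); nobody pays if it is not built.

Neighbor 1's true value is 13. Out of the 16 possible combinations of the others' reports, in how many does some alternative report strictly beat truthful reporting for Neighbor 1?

3

Others report (13, 34): truth gives -7; report 4 gives 0 > -7. Violating.
Others report (27, 27): truth gives -7; report 4 gives 0 > -7. Violating.
Others report (34, 13): truth gives -7; report 4 gives 0 > -7. Violating.
Others report (4, 4): truth gives 0; no alternative beats it.
Others report (4, 13): truth gives 0; no alternative beats it.
(Checking all 16 profiles: 3 have a profitable deviation, 13 do not.)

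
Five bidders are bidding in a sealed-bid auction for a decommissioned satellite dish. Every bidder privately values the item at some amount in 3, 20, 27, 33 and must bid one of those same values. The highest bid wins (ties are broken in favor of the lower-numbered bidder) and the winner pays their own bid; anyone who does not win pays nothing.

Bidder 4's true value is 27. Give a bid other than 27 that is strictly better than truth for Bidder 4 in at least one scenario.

20

Suppose Bidder 1 bids 3, Bidder 2 bids 3, Bidder 3 bids 3 and Bidder 5 bids 3.
Bid 27: wins, pays 27, utility 27 - 27 = 0.
Bid 20: wins, pays 20, utility 27 - 20 = 7.
So bidding 20 beats truth here (7 > 0).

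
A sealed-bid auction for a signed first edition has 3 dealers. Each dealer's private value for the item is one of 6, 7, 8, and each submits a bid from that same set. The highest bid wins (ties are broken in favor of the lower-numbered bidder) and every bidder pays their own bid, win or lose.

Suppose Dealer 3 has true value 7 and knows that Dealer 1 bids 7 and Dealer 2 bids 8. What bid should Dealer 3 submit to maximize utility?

Bid 6: loses but pays 6, utility -6.
Bid 7: loses but pays 7, utility -7.
Bid 8: loses but pays 8, utility -8.
The best choice is 6 with utility -6.

6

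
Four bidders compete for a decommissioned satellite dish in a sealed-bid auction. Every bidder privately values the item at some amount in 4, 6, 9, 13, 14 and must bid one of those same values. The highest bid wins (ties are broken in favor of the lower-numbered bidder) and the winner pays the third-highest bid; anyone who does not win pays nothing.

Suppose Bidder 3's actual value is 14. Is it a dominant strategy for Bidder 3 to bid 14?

Check each profile of the others' bids and compare truth against every alternative bid.
Others bid (4, 4, 14): truth gives 10, best alternative gives 0.
Others bid (4, 13, 4): truth gives 10, best alternative gives 0.
Others bid (13, 4, 4): truth gives 10, best alternative gives 0.
Others bid (4, 6, 14): truth gives 8, best alternative gives 0.
Others bid (4, 13, 6): truth gives 8, best alternative gives 0.
Others bid (6, 4, 14): truth gives 8, best alternative gives 0.
(Remaining 119 profiles checked similarly; truth is weakly best in each.)
In every case the truthful bid is at least as good as any alternative, so it is a dominant strategy.

Yes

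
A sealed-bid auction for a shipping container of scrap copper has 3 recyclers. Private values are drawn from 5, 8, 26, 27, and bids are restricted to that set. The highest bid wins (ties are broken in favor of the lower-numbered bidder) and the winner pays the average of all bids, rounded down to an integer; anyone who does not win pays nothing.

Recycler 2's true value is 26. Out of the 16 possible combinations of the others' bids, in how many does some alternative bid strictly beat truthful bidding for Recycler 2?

Others bid (5, 5): truth gives 14; bid 8 gives 20 > 14. Violating.
Others bid (5, 8): truth gives 13; bid 8 gives 19 > 13. Violating.
Others bid (5, 27): truth gives 0; bid 27 gives 7 > 0. Violating.
Others bid (8, 27): truth gives 0; bid 27 gives 6 > 0. Violating.
Others bid (5, 26): truth gives 7; no alternative beats it.
Others bid (8, 5): truth gives 13; no alternative beats it.
(Checking all 16 profiles: 6 have a profitable deviation, 10 do not.)

6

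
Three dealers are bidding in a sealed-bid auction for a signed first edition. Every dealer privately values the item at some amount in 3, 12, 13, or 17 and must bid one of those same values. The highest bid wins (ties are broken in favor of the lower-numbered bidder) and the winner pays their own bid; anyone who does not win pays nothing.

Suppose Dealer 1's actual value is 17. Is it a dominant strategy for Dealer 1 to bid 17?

No

Consider the case where Dealer 2 bids 3 and Dealer 3 bids 3.
Truthful bid 17: wins, pays 17, utility 17 - 17 = 0.
Bid 3 instead: wins, pays 3, utility 17 - 3 = 14.
Since 14 > 0, bidding 3 is strictly better here, so truthful bidding is not dominant.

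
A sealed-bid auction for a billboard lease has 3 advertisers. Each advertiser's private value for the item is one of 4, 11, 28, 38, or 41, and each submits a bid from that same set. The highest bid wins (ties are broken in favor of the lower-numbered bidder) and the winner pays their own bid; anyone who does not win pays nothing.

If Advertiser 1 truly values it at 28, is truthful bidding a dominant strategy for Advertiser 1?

Consider the case where Advertiser 2 bids 4 and Advertiser 3 bids 4.
Truthful bid 28: wins, pays 28, utility 28 - 28 = 0.
Bid 4 instead: wins, pays 4, utility 28 - 4 = 24.
Since 24 > 0, bidding 4 is strictly better here, so truthful bidding is not dominant.

No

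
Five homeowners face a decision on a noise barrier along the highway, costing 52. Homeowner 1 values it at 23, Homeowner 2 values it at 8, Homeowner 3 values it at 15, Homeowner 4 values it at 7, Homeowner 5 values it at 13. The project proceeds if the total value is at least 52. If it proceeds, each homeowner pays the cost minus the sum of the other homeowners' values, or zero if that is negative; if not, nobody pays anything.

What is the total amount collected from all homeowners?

Total value 66 ≥ cost 52, so it is built.
Homeowner 1: others sum to 43; max(0, 52 - 43) = 9.
Homeowner 2: others sum to 58; max(0, 52 - 58) = 0.
Homeowner 3: others sum to 51; max(0, 52 - 51) = 1.
Homeowner 4: others sum to 59; max(0, 52 - 59) = 0.
Homeowner 5: others sum to 53; max(0, 52 - 53) = 0.
Total collected = 9 + 0 + 1 + 0 + 0 = 10.

10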